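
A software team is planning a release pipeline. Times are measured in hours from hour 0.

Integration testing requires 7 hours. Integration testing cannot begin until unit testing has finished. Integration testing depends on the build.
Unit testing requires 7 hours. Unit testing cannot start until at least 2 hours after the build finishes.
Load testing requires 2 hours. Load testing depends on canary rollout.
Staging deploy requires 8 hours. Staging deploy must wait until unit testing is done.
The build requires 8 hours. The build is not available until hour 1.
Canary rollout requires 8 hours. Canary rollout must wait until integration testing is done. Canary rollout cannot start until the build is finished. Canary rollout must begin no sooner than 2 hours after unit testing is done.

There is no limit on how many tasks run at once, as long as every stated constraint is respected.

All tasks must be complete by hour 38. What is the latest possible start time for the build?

Load testing must finish by hour 38; it takes 2 hours, so it must start by 38 − 2 = hour 36.
Canary rollout feeds into load testing (must start by hour 36); so canary rollout must finish by hour 36 and therefore start by hour 28.
Integration testing has to be done before canary rollout (must start by hour 28). That means finishing by hour 28, i.e. starting by 28 − 7 = hour 21.
Nothing follows staging deploy; the deadline of hour 38 is its only limit. It must start by 38 − 8 = hour 30.
Unit testing has several dependents: integration testing (must start by hour 21); staging deploy (must start by hour 30); canary rollout (must start by hour 28, minus 2-hour gap → hour 26). The earliest of those limits is hour 21, so unit testing must start by 21 − 7 = hour 14.
For the build: unit testing (must start by hour 14, minus 2-hour gap → hour 12); integration testing (must start by hour 21); canary rollout (must start by hour 28). The most restrictive is hour 12; with an 8-hour duration, the build must start by hour 4.

4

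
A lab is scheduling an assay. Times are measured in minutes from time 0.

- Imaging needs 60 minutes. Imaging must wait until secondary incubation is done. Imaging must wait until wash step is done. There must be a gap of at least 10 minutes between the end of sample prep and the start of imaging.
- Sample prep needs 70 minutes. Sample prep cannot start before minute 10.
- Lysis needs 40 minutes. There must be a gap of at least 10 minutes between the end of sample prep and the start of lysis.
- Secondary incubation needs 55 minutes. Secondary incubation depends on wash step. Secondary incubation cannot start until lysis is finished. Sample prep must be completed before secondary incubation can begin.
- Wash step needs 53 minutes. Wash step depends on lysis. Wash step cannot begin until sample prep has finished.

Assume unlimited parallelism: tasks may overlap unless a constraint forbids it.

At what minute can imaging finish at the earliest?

298

Sample prep waits on its own release at minute 10, so it starts at minute 10 and finishes at 10 + 70 = minute 80.
Lysis cannot begin until sample prep (finishes minute 80, plus 10-minute gap → minute 90). It runs from minute 90 to 90 + 40 = minute 130.
Wash step cannot start until lysis (finishes minute 130); sample prep (finishes minute 80). The controlling bound is minute 130, so wash step finishes at 130 + 53 = minute 183.
Secondary incubation needs all of wash step (finishes minute 183); lysis (finishes minute 130); sample prep (finishes minute 80). That puts its earliest start at minute 183; it finishes at 183 + 55 = minute 238.
For imaging: secondary incubation (finishes minute 238); wash step (finishes minute 183); sample prep (finishes minute 80, plus 10-minute gap → minute 90). Taking the maximum gives a start of minute 238, and it finishes at 238 + 60 = minute 298.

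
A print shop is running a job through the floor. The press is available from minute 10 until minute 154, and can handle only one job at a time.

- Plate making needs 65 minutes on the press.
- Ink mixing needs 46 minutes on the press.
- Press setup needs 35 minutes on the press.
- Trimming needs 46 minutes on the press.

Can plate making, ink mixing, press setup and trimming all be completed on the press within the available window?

The press window is 154 − 10 = 144 minutes.
Running back to back, the jobs need 65 + 46 + 35 + 46 = 192 minutes on the press.
Since 192 > 144, they cannot all fit.

No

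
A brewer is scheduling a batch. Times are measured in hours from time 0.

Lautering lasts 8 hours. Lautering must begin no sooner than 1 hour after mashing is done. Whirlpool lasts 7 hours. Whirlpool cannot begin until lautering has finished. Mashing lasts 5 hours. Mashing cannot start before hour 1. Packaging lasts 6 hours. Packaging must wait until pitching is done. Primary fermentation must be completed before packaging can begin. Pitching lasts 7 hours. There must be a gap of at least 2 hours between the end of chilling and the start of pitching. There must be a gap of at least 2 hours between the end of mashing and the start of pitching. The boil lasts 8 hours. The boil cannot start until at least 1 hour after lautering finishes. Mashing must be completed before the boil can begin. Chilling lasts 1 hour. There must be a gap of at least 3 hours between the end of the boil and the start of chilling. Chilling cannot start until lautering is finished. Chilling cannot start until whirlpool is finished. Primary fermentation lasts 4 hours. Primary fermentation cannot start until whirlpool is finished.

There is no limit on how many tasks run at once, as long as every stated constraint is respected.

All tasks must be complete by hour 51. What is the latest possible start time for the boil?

Packaging must finish by hour 51; it takes 6 hours, so it must start by 51 − 6 = hour 45.
Pitching must finish before packaging (must start by hour 45). With a 7-hour duration, pitching must start by 45 − 7 = hour 38.
Chilling feeds into pitching (must start by hour 38, minus 2-hour gap → hour 36); so chilling must finish by hour 36 and therefore start by hour 35.
The boil has to be done before chilling (must start by hour 35, minus 3-hour gap → hour 32). That means finishing by hour 32, i.e. starting by 32 − 8 = hour 24.

24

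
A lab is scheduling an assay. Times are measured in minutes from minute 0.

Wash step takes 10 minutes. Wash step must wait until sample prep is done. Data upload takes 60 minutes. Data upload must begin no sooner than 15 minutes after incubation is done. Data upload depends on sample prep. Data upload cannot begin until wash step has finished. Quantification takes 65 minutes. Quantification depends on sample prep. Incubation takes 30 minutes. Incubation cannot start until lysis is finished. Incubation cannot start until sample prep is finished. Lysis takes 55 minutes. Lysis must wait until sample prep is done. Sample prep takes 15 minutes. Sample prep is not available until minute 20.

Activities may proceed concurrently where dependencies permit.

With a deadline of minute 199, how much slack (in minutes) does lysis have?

4

Sample prep waits on its own release at minute 20, so it starts at minute 20 and finishes at 20 + 15 = minute 35.
Lysis cannot begin until sample prep (finishes minute 35). It runs from minute 35 to 35 + 55 = minute 90.

Working backward from the deadline:
Data upload has no dependents, so it just needs to finish by minute 199. Starting by 199 − 60 = minute 139 achieves that.
Since data upload (must start by minute 139, minus 15-minute gap → minute 124) depends on it, incubation must finish by minute 124. Backing off its 30-minute duration gives a latest start of minute 94.
Since incubation (must start by minute 94) depends on it, lysis must finish by minute 94. Backing off its 55-minute duration gives a latest start of minute 39.
So lysis can start as early as minute 35 and as late as minute 39, giving 39 − 35 = 4 minutes of slack.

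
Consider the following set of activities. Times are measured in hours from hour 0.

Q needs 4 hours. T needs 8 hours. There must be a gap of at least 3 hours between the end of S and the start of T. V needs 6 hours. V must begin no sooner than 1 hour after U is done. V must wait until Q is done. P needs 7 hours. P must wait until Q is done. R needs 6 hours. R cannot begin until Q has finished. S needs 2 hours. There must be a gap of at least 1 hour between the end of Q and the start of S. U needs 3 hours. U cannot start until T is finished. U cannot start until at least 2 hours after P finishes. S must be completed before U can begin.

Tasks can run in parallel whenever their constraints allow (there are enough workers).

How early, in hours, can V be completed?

28

Nothing blocks Q, so it runs from hour 0 to hour 4.
After Q (finishes hour 4, plus 1-hour gap → hour 5), S can start at hour 5 and finishes at hour 7.
After S (finishes hour 7, plus 3-hour gap → hour 10), T can start at hour 10 and finishes at hour 18.
After Q (finishes hour 4), P can start at hour 4 and finishes at hour 11.
For U: T (finishes hour 18); P (finishes hour 11, plus 2-hour gap → hour 13); S (finishes hour 7). Taking the maximum gives a start of hour 18, and it finishes at 18 + 3 = hour 21.
V needs all of U (finishes hour 21, plus 1-hour gap → hour 22); Q (finishes hour 4). That puts its earliest start at hour 22; it finishes at 22 + 6 = hour 28.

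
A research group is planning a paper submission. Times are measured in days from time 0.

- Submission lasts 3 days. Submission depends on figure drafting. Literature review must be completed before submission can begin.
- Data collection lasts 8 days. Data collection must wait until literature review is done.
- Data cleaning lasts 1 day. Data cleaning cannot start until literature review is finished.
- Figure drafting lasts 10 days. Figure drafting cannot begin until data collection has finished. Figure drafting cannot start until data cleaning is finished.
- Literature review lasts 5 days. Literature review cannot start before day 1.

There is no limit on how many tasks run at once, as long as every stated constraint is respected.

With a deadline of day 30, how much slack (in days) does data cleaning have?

After its own release at day 1, literature review can start at day 1 and finishes at day 6.
After literature review (finishes day 6), data cleaning can start at day 6 and finishes at day 7.

Working backward from the deadline:
Submission must finish by day 30; it takes 3 days, so it must start by 30 − 3 = day 27.
Since submission (must start by day 27) depends on it, figure drafting must finish by day 27. Backing off its 10-day duration gives a latest start of day 17.
Data cleaning has to be done before figure drafting (must start by day 17). That means finishing by day 17, i.e. starting by 17 − 1 = day 16.
So data cleaning can start as early as day 6 and as late as day 16, giving 16 − 6 = 10 days of slack.

10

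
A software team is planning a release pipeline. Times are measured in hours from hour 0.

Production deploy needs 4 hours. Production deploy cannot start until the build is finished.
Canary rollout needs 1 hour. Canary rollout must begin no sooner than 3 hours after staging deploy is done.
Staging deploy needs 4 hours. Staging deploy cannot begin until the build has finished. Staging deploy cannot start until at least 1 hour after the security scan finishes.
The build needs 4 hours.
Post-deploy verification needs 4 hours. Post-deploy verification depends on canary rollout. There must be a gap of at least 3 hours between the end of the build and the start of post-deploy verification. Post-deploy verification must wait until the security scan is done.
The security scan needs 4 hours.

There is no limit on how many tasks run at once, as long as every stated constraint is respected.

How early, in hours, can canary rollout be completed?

13

The security scan has no prerequisites, so it starts at hour 0 and finishes at hour 4.
The build can start immediately at hour 0; it finishes at hour 4.
Staging deploy has to wait for the build (finishes hour 4); the security scan (finishes hour 4, plus 1-hour gap → hour 5). The latest of these is hour 5, so staging deploy runs hour 5 to 5 + 4 = hour 9.
Canary rollout cannot begin until staging deploy (finishes hour 9, plus 3-hour gap → hour 12). It runs from hour 12 to 12 + 1 = hour 13.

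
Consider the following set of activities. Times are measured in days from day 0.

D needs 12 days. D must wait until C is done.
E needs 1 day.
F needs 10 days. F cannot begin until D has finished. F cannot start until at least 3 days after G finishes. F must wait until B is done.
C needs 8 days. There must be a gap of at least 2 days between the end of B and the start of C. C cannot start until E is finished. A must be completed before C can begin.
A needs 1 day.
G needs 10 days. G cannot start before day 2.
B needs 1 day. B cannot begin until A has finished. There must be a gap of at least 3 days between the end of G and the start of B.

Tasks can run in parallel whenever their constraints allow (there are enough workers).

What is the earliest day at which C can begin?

G cannot begin until its own release at day 2. It runs from day 2 to 2 + 10 = day 12.
E can start immediately at day 0; it finishes at day 1.
Nothing blocks A, so it runs from day 0 to day 1.
For B: A (finishes day 1); G (finishes day 12, plus 3-day gap → day 15). Taking the maximum gives a start of day 15, and it finishes at 15 + 1 = day 16.
C waits on B (finishes day 16, plus 2-day gap → day 18); E (finishes day 1); A (finishes day 1). The latest of these is day 18, which is the earliest C can start.

18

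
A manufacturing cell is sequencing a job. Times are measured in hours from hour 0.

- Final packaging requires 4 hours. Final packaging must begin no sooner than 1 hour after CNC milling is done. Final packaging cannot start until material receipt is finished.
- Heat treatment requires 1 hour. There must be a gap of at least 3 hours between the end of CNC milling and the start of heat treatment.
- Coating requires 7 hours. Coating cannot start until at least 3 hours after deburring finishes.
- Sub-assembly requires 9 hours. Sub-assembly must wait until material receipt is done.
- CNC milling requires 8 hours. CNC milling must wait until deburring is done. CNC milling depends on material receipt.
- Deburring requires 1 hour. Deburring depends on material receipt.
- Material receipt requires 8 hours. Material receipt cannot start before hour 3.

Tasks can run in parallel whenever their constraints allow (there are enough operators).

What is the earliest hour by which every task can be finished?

Material receipt cannot begin until its own release at hour 3. It runs from hour 3 to 3 + 8 = hour 11.
Sub-assembly cannot begin until material receipt (finishes hour 11). It runs from hour 11 to 11 + 9 = hour 20.
After material receipt (finishes hour 11), deburring can start at hour 11 and finishes at hour 12.
Coating cannot begin until deburring (finishes hour 12, plus 3-hour gap → hour 15). It runs from hour 15 to 15 + 7 = hour 22.
CNC milling has to wait for deburring (finishes hour 12); material receipt (finishes hour 11). The latest of these is hour 12, so CNC milling runs hour 12 to 12 + 8 = hour 20.
Final packaging needs all of CNC milling (finishes hour 20, plus 1-hour gap → hour 21); material receipt (finishes hour 11). That puts its earliest start at hour 21; it finishes at 21 + 4 = hour 25.
Heat treatment cannot begin until CNC milling (finishes hour 20, plus 3-hour gap → hour 23). It runs from hour 23 to 23 + 1 = hour 24.
All tasks are finished once the last one completes. Finish times: Material receipt at 11, Deburring at 12, CNC milling at 20, Heat treatment at 24, Coating at 22, Sub-assembly at 20, Final packaging at 25. The latest is hour 25.

25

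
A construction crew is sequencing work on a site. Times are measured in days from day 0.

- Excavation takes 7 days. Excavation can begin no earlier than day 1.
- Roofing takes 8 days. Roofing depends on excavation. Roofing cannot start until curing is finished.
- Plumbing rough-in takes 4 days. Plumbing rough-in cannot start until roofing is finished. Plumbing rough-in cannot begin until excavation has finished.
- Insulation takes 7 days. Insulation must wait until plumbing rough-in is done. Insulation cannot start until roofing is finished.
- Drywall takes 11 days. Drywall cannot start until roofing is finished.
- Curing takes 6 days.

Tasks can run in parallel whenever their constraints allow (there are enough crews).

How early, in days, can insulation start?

Nothing blocks curing, so it runs from day 0 to day 6.
Excavation cannot begin until its own release at day 1. It runs from day 1 to 1 + 7 = day 8.
For roofing: excavation (finishes day 8); curing (finishes day 6). Taking the maximum gives a start of day 8, and it finishes at 8 + 8 = day 16.
Plumbing rough-in cannot start until roofing (finishes day 16); excavation (finishes day 8). The controlling bound is day 16, so plumbing rough-in finishes at 16 + 4 = day 20.
Insulation waits on plumbing rough-in (finishes day 20); roofing (finishes day 16). The latest of these is day 20, which is the earliest insulation can start.

20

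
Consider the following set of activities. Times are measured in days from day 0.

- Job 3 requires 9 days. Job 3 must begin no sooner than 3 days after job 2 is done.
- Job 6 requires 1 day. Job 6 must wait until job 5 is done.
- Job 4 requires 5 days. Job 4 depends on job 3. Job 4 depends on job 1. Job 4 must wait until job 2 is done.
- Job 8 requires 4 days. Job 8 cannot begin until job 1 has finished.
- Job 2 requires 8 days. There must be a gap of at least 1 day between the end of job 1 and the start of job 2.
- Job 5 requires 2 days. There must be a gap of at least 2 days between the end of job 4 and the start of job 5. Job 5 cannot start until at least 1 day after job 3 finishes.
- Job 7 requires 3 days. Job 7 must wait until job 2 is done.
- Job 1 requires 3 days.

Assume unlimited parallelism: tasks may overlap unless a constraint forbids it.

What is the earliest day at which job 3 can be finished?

24

Nothing blocks job 1, so it runs from day 0 to day 3.
Job 2 cannot begin until job 1 (finishes day 3, plus 1-day gap → day 4). It runs from day 4 to 4 + 8 = day 12.
Job 3 cannot begin until job 2 (finishes day 12, plus 3-day gap → day 15). It runs from day 15 to 15 + 9 = day 24.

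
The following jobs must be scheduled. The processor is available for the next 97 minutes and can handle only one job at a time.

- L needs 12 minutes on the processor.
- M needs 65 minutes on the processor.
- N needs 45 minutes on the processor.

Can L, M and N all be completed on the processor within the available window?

Running back to back, the jobs need 12 + 65 + 45 = 122 minutes on the processor.
Since 122 > 97, they cannot all fit.

No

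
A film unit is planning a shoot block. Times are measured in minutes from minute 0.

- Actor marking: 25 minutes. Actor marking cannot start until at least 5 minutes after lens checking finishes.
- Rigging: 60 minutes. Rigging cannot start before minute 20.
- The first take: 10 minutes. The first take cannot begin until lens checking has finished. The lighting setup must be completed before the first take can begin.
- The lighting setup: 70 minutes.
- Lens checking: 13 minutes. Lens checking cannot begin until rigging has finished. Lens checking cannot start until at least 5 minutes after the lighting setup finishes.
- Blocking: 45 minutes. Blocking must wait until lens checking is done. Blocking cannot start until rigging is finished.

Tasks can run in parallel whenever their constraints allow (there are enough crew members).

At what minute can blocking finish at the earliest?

138

The lighting setup has no prerequisites, so it starts at minute 0 and finishes at minute 70.
Rigging cannot begin until its own release at minute 20. It runs from minute 20 to 20 + 60 = minute 80.
Lens checking cannot start until rigging (finishes minute 80); the lighting setup (finishes minute 70, plus 5-minute gap → minute 75). The controlling bound is minute 80, so lens checking finishes at 80 + 13 = minute 93.
For blocking: lens checking (finishes minute 93); rigging (finishes minute 80). Taking the maximum gives a start of minute 93, and it finishes at 93 + 45 = minute 138.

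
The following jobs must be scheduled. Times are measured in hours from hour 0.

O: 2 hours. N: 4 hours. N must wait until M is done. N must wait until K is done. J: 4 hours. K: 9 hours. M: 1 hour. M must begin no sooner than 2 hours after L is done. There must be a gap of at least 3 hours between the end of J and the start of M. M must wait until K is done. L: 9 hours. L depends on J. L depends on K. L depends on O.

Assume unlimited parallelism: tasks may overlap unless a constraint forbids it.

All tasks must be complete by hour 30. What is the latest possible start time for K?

5

N has no dependents, so it just needs to finish by hour 30. Starting by 30 − 4 = hour 26 achieves that.
Since N (must start by hour 26) depends on it, M must finish by hour 26. Backing off its 1-hour duration gives a latest start of hour 25.
L has to be done before M (must start by hour 25, minus 2-hour gap → hour 23). That means finishing by hour 23, i.e. starting by 23 − 9 = hour 14.
K feeds L (must start by hour 14); M (must start by hour 25); N (must start by hour 26). Taking the minimum, K must finish by hour 14 and start by 14 − 9 = hour 5.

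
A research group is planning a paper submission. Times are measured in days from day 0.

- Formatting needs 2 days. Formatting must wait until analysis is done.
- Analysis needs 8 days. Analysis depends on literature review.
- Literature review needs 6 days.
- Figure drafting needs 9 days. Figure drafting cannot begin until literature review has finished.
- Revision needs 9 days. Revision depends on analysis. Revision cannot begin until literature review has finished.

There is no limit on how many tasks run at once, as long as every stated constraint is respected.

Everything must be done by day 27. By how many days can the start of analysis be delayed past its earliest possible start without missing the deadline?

4

Literature review has no prerequisites, so it starts at day 0 and finishes at day 6.
After literature review (finishes day 6), analysis can start at day 6 and finishes at day 14.

Working backward from the deadline:
To finish by day 27, revision (duration 9) must start no later than day 18.
Formatting must finish by day 27; it takes 2 days, so it must start by 27 − 2 = day 25.
Analysis has several dependents: revision (must start by day 18); formatting (must start by day 25). The earliest of those limits is day 18, so analysis must start by 18 − 8 = day 10.
So analysis can start as early as day 6 and as late as day 10, giving 10 − 6 = 4 days of slack.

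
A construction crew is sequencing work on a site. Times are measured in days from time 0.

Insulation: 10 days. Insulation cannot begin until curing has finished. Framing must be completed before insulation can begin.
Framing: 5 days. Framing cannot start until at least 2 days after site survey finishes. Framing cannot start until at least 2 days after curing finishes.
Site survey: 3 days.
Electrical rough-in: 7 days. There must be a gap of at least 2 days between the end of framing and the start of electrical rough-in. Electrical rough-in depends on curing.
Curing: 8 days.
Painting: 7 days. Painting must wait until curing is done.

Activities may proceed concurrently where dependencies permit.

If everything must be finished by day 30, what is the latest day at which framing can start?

Electrical rough-in must finish by day 30; it takes 7 days, so it must start by 30 − 7 = day 23.
To finish by day 30, insulation (duration 10) must start no later than day 20.
For framing: electrical rough-in (must start by day 23, minus 2-day gap → day 21); insulation (must start by day 20). The most restrictive is day 20; with a 5-day duration, framing must start by day 15.

15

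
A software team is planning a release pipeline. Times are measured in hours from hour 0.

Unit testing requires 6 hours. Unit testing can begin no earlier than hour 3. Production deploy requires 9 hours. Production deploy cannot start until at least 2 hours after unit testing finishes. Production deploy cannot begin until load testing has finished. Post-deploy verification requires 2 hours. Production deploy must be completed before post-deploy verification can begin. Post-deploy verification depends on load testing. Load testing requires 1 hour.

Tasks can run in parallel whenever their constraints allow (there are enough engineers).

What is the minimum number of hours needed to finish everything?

Load testing can start immediately at hour 0; it finishes at hour 1.
After its own release at hour 3, unit testing can start at hour 3 and finishes at hour 9.
Production deploy has to wait for unit testing (finishes hour 9, plus 2-hour gap → hour 11); load testing (finishes hour 1). The latest of these is hour 11, so production deploy runs hour 11 to 11 + 9 = hour 20.
Post-deploy verification cannot start until production deploy (finishes hour 20); load testing (finishes hour 1). The controlling bound is hour 20, so post-deploy verification finishes at 20 + 2 = hour 22.
All tasks are finished once the last one completes. Finish times: Unit testing at 9, Load testing at 1, Production deploy at 20, Post-deploy verification at 22. The latest is hour 22.

22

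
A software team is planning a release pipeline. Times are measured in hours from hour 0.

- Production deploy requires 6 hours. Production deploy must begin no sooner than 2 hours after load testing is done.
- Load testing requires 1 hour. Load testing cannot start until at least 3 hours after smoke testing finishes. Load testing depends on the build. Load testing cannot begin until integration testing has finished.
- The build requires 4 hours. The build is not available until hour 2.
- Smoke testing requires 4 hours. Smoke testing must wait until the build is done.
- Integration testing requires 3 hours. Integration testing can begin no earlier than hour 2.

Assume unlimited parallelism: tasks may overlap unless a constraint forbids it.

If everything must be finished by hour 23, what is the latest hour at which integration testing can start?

11

To finish by hour 23, production deploy (duration 6) must start no later than hour 17.
Since production deploy (must start by hour 17, minus 2-hour gap → hour 15) depends on it, load testing must finish by hour 15. Backing off its 1-hour duration gives a latest start of hour 14.
Since load testing (must start by hour 14) depends on it, integration testing must finish by hour 14. Backing off its 3-hour duration gives a latest start of hour 11.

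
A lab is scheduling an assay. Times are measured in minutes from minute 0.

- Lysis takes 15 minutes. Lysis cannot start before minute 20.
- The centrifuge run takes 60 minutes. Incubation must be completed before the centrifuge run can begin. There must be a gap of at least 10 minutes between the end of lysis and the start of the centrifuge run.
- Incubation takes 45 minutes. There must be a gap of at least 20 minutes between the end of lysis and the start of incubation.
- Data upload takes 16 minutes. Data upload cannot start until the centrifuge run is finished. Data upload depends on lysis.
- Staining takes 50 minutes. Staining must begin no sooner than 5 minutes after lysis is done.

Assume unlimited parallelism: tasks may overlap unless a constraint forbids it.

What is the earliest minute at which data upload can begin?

160

After its own release at minute 20, lysis can start at minute 20 and finishes at minute 35.
Incubation waits on lysis (finishes minute 35, plus 20-minute gap → minute 55), so it starts at minute 55 and finishes at 55 + 45 = minute 100.
The centrifuge run cannot start until incubation (finishes minute 100); lysis (finishes minute 35, plus 10-minute gap → minute 45). The controlling bound is minute 100, so the centrifuge run finishes at 100 + 60 = minute 160.
Data upload waits on the centrifuge run (finishes minute 160); lysis (finishes minute 35). The latest of these is minute 160, which is the earliest data upload can start.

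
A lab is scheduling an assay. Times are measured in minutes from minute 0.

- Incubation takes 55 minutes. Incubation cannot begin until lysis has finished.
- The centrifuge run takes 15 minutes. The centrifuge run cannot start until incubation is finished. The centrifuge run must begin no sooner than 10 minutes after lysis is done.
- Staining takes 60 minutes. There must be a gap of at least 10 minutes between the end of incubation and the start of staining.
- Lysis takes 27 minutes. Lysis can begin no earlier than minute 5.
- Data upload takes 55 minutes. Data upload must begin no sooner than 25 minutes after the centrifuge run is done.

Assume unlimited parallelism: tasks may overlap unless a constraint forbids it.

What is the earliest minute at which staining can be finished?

157

Lysis cannot begin until its own release at minute 5. It runs from minute 5 to 5 + 27 = minute 32.
Incubation cannot begin until lysis (finishes minute 32). It runs from minute 32 to 32 + 55 = minute 87.
Staining waits on incubation (finishes minute 87, plus 10-minute gap → minute 97), so it starts at minute 97 and finishes at 97 + 60 = minute 157.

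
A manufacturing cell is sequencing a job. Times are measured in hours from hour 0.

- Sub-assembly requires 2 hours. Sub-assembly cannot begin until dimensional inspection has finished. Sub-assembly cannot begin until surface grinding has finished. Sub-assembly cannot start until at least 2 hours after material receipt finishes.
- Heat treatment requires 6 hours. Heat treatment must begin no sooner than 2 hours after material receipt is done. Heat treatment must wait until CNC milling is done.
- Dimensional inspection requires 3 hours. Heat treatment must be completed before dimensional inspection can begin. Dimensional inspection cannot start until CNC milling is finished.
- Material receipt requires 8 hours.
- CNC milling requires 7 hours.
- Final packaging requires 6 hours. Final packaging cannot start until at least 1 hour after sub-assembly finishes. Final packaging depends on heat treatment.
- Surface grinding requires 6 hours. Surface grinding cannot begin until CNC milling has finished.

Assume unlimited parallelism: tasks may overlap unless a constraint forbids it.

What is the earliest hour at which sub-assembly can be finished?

CNC milling has no prerequisites, so it starts at hour 0 and finishes at hour 7.
Surface grinding cannot begin until CNC milling (finishes hour 7). It runs from hour 7 to 7 + 6 = hour 13.
Nothing blocks material receipt, so it runs from hour 0 to hour 8.
Heat treatment has to wait for material receipt (finishes hour 8, plus 2-hour gap → hour 10); CNC milling (finishes hour 7). The latest of these is hour 10, so heat treatment runs hour 10 to 10 + 6 = hour 16.
Dimensional inspection cannot start until heat treatment (finishes hour 16); CNC milling (finishes hour 7). The controlling bound is hour 16, so dimensional inspection finishes at 16 + 3 = hour 19.
For sub-assembly: dimensional inspection (finishes hour 19); surface grinding (finishes hour 13); material receipt (finishes hour 8, plus 2-hour gap → hour 10). Taking the maximum gives a start of hour 19, and it finishes at 19 + 2 = hour 21.

21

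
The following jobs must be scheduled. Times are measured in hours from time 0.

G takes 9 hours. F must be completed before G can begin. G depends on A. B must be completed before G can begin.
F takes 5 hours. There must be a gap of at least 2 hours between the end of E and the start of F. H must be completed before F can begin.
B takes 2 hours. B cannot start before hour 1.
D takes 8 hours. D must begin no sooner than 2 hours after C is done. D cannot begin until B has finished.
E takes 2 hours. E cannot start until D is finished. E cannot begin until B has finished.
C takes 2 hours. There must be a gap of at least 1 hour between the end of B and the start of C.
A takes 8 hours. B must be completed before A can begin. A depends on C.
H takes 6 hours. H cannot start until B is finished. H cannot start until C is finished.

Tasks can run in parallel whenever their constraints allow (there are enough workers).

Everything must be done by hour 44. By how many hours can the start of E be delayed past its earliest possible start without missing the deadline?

B cannot begin until its own release at hour 1. It runs from hour 1 to 1 + 2 = hour 3.
After B (finishes hour 3, plus 1-hour gap → hour 4), C can start at hour 4 and finishes at hour 6.
D needs all of C (finishes hour 6, plus 2-hour gap → hour 8); B (finishes hour 3). That puts its earliest start at hour 8; it finishes at 8 + 8 = hour 16.
E has to wait for D (finishes hour 16); B (finishes hour 3). The latest of these is hour 16, so E runs hour 16 to 16 + 2 = hour 18.

Working backward from the deadline:
Nothing follows G; the deadline of hour 44 is its only limit. It must start by 44 − 9 = hour 35.
F must finish before G (must start by hour 35). With a 5-hour duration, F must start by 35 − 5 = hour 30.
E has to be done before F (must start by hour 30, minus 2-hour gap → hour 28). That means finishing by hour 28, i.e. starting by 28 − 2 = hour 26.
So E can start as early as hour 16 and as late as hour 26, giving 26 − 16 = 10 hours of slack.

10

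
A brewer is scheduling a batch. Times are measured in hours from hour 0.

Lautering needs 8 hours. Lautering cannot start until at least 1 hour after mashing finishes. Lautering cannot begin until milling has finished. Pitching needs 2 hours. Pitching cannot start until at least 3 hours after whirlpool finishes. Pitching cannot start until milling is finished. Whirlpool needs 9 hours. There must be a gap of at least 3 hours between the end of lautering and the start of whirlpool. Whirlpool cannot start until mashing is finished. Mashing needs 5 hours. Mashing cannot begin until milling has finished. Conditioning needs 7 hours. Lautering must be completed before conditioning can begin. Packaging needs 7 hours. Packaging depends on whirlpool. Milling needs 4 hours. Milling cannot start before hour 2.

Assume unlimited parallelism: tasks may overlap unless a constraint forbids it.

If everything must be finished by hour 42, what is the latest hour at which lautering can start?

To finish by hour 42, pitching (duration 2) must start no later than hour 40.
Packaging has no dependents, so it just needs to finish by hour 42. Starting by 42 − 7 = hour 35 achieves that.
Whirlpool must finish in time for pitching (must start by hour 40, minus 3-hour gap → hour 37); packaging (must start by hour 35). The tightest is hour 35, so whirlpool must start by 35 − 9 = hour 26.
To finish by hour 42, conditioning (duration 7) must start no later than hour 35.
Lautering feeds whirlpool (must start by hour 26, minus 3-hour gap → hour 23); conditioning (must start by hour 35). Taking the minimum, lautering must finish by hour 23 and start by 23 − 8 = hour 15.

15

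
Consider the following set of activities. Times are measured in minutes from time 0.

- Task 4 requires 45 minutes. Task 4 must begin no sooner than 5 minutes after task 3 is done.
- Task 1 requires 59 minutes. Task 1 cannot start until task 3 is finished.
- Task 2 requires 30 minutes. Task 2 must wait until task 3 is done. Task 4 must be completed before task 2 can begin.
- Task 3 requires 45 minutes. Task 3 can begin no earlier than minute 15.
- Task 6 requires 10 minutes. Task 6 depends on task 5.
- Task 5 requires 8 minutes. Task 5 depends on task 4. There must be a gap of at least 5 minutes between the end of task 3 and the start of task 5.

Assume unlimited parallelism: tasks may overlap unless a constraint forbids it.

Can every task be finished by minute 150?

Task 3 waits on its own release at minute 15, so it starts at minute 15 and finishes at 15 + 45 = minute 60.
Task 4 cannot begin until task 3 (finishes minute 60, plus 5-minute gap → minute 65). It runs from minute 65 to 65 + 45 = minute 110.
For task 5: task 4 (finishes minute 110); task 3 (finishes minute 60, plus 5-minute gap → minute 65). Taking the maximum gives a start of minute 110, and it finishes at 110 + 8 = minute 118.
Task 6 waits on task 5 (finishes minute 118), so it starts at minute 118 and finishes at 118 + 10 = minute 128.
For task 2: task 3 (finishes minute 60); task 4 (finishes minute 110). Taking the maximum gives a start of minute 110, and it finishes at 110 + 30 = minute 140.
After task 3 (finishes minute 60), task 1 can start at minute 60 and finishes at minute 119.
Every task is finished by minute 140, which is no later than the deadline of 150, so the schedule is feasible.

Yes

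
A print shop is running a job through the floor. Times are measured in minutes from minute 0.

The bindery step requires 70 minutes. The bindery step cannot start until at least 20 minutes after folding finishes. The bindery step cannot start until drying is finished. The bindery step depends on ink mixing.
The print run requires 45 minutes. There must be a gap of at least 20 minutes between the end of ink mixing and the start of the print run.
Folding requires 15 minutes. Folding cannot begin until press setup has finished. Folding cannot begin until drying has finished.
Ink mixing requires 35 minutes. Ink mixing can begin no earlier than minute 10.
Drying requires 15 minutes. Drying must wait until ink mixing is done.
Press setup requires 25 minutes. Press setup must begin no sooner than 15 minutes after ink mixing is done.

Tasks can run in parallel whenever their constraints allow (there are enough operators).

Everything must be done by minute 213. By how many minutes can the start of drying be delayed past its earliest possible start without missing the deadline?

Ink mixing cannot begin until its own release at minute 10. It runs from minute 10 to 10 + 35 = minute 45.
Drying waits on ink mixing (finishes minute 45), so it starts at minute 45 and finishes at 45 + 15 = minute 60.

Working backward from the deadline:
To finish by minute 213, the bindery step (duration 70) must start no later than minute 143.
Folding must finish before the bindery step (must start by minute 143, minus 20-minute gap → minute 123). With a 15-minute duration, folding must start by 123 − 15 = minute 108.
Drying feeds folding (must start by minute 108); the bindery step (must start by minute 143). Taking the minimum, drying must finish by minute 108 and start by 108 − 15 = minute 93.
So drying can start as early as minute 45 and as late as minute 93, giving 93 − 45 = 48 minutes of slack.

48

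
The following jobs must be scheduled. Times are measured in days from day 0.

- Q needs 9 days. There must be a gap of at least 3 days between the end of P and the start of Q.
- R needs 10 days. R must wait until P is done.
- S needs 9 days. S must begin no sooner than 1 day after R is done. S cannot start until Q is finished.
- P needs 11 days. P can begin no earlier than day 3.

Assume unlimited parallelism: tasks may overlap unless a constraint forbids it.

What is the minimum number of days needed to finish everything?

After its own release at day 3, P can start at day 3 and finishes at day 14.
R waits on P (finishes day 14), so it starts at day 14 and finishes at 14 + 10 = day 24.
Q cannot begin until P (finishes day 14, plus 3-day gap → day 17). It runs from day 17 to 17 + 9 = day 26.
S has to wait for R (finishes day 24, plus 1-day gap → day 25); Q (finishes day 26). The latest of these is day 26, so S runs day 26 to 26 + 9 = day 35.
All tasks are finished once the last one completes. Finish times: P at 14, Q at 26, R at 24, S at 35. The latest is day 35.

35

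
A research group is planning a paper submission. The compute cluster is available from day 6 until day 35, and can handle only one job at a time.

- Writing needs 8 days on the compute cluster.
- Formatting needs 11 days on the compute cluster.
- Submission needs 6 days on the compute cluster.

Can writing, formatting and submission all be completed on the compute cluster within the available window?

The compute cluster window is 35 − 6 = 29 days.
Running back to back, the jobs need 8 + 11 + 6 = 25 days on the compute cluster.
Since 25 ≤ 29, they fit within the window.

Yes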